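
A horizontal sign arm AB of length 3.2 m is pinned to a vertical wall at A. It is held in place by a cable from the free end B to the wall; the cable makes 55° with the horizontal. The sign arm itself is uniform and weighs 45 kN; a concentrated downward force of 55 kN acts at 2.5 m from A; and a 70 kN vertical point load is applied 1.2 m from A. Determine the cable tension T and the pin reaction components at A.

ΣM about A: T·sin55°·3.2 − 45·1.6 − 55·2.5 − 70·1.2 = 0 → T = 293.5/(3.2·0.819152) = 111.968 ≈ 112.0 kN.
ΣF_x = 0: A_x − T·cos55° = 0 → A_x = 111.968 × 0.573576 = 64.22 kN.
ΣF_y = 0: A_y + T·sin55° − 45 − 55 − 70 = 0 → A_y = 170 − 111.968 × 0.819152 = 78.28 kN.

T = 112.0 kN, A_x = 64.22 kN, A_y = 78.28 kN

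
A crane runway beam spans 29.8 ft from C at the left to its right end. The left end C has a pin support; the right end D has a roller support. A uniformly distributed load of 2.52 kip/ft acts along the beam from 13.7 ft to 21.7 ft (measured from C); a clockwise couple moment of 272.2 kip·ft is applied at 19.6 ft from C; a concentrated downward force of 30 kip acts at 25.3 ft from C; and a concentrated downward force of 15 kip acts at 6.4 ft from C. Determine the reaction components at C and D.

Resultant of the distributed load: 2.52 × 8 = 20.16 kip at 17.7 ft from C.
Taking moments about C: D_y·29.8 − (2.52·8)·17.7 − 272.2 − 30·25.3 − 15·6.4 = 0 → D_y = 1484.032/29.8 = 49.7997 ≈ 49.80 kip.
ΣF_y = 0: C_y + 49.7997 − 2.52·8 − 30 − 15 = 0 → C_y = 15.36 kip.
ΣF_x = 0: no horizontal applied forces, so C_x = 0.

C_x = 0, C_y = 15.36 kip, D_y = 49.80 kip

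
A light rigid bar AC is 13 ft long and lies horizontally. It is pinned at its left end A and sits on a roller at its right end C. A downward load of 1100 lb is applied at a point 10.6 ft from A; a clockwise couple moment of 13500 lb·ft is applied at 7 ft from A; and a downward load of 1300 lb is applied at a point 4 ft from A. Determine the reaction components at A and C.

Taking moments about A: C_y·13 − 1100·10.6 − 13500 − 1300·4 = 0 → C_y = 30360/13 = 2335.38 ≈ 2335 lb.
ΣF_y = 0: A_y + 2335.38 − 1100 − 1300 = 0 → A_y = 64.62 lb.
ΣF_x = 0: no horizontal applied forces, so A_x = 0.

A_x = 0, A_y = 64.62 lb, C_y = 2335 lb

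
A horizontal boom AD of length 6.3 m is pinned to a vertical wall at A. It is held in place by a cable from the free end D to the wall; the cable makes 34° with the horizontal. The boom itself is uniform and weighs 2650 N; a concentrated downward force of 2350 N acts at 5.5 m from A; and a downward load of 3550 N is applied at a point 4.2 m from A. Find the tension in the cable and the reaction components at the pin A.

ΣM about A: T·sin34°·6.3 − 2650·3.15 − 2350·5.5 − 3550·4.2 = 0 → T = 36182.5/(6.3·0.559193) = 10270.6 ≈ 10270 N.
ΣF_x = 0: A_x − T·cos34° = 0 → A_x = 10270.6 × 0.829038 = 8515 N.
ΣF_y = 0: A_y + T·sin34° − 2650 − 2350 − 3550 = 0 → A_y = 8550 − 10270.6 × 0.559193 = 2807 N.

T = 10270 N, A_x = 8515 N, A_y = 2807 N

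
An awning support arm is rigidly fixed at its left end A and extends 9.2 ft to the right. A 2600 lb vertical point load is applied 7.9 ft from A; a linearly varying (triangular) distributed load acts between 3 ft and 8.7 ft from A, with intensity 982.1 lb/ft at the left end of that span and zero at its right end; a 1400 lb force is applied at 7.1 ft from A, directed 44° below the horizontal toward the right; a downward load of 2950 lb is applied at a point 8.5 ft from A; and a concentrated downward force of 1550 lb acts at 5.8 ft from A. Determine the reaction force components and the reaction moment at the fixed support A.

Resultant of the triangular load: ½ × 982.1 × 5.7 = 2798.985 lb, acting at 4.9 ft from A (one-third of the span from the peak).
ΣF_x = 0: A_x + 1400·cos44° = 0 → A_x = -1007 lb.
ΣF_y = 0: A_y − 2600 − ½·982.1·5.7 − 1400·sin44° − 2950 − 1550 = 0 → A_y = 10870 lb.
ΣM about A: M_A − 2600·7.9 − (½·982.1·5.7)·4.9 − 1400·sin44°·7.1 − 2950·8.5 − 1550·5.8 = 0 → M_A = 75220 lb·ft.

A_x = -1007 lb, A_y = 10870 lb, M_A = 75220 lb·ft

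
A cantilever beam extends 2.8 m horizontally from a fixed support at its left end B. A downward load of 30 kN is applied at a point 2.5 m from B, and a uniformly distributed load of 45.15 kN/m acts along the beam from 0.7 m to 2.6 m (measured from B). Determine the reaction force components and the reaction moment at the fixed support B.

B_x = 0, B_y = 115.8 kN, M_B = 216.5 kN·m

Resultant of the distributed load: 45.15 × 1.9 = 85.785 kN at 1.65 m from B.
ΣF_x = 0: B_x = 0.
ΣF_y = 0: B_y − 30 − 45.15·1.9 = 0 → B_y = 115.8 kN.
ΣM about B: M_B − 30·2.5 − (45.15·1.9)·1.65 = 0 → M_B = 216.5 kN·m.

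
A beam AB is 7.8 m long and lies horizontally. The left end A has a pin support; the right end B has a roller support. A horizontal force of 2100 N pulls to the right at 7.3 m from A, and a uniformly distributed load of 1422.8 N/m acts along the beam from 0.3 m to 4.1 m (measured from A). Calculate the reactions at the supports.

Resultant of the distributed load: 1422.8 × 3.8 = 5406.64 N at 2.2 m from A.
Taking moments about A: B_y·7.8 − (1422.8·3.8)·2.2 = 0 → B_y = 11894.608/7.8 = 1524.95 ≈ 1525 N.
ΣF_y = 0: A_y + 1524.95 − 1422.8·3.8 = 0 → A_y = 3882 N.
ΣF_x = 0: A_x + 2100 = 0 → A_x = -2100 N.

A_x = -2100 N, A_y = 3882 N, B_y = 1525 N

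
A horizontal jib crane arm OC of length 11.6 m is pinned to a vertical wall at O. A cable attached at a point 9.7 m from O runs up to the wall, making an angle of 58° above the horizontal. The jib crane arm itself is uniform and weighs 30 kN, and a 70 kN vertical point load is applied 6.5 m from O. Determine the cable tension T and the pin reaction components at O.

ΣM about O: T·sin58°·9.7 − 30·5.8 − 70·6.5 = 0 → T = 629/(9.7·0.848048) = 76.4643 ≈ 76.46 kN.
ΣF_x = 0: O_x − T·cos58° = 0 → O_x = 76.4643 × 0.529919 = 40.52 kN.
ΣF_y = 0: O_y + T·sin58° − 30 − 70 = 0 → O_y = 100 − 76.4643 × 0.848048 = 35.15 kN.

T = 76.46 kN, O_x = 40.52 kN, O_y = 35.15 kN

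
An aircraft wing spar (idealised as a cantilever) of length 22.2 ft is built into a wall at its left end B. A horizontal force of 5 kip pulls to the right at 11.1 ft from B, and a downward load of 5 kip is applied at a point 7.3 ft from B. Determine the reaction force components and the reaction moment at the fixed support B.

B_x = -5.000 kip, B_y = 5.000 kip, M_B = 36.50 kip·ft

ΣF_x = 0: B_x + 5 = 0 → B_x = -5.000 kip.
ΣF_y = 0: B_y − 5 = 0 → B_y = 5.000 kip.
ΣM about B: M_B − 5·7.3 = 0 → M_B = 36.50 kip·ft.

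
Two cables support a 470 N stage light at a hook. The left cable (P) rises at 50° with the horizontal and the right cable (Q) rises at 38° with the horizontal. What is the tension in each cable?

T_P = 370.6 N, T_Q = 302.3 N

ΣF_x = 0: −T_P·cos50° + T_Q·cos38° = 0 → T_Q = 0.815709·T_P.
ΣF_y = 0: T_P·sin50° + T_Q·sin38° = 470.
Substitute: T_P·(0.766044 + 0.815709·0.615661) = 470 → T_P = 370.591 ≈ 370.6 N.
Then T_Q = 0.815709 × 370.591 = 302.3 N.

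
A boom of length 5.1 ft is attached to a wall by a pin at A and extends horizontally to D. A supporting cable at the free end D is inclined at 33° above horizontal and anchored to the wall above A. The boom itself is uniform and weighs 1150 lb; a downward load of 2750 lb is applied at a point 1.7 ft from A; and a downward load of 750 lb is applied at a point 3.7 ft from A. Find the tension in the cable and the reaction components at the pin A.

T = 3738 lb, A_x = 3135 lb, A_y = 2614 lb

ΣM about A: T·sin33°·5.1 − 1150·2.55 − 2750·1.7 − 750·3.7 = 0 → T = 10382.5/(5.1·0.544639) = 3737.86 ≈ 3738 lb.
ΣF_x = 0: A_x − T·cos33° = 0 → A_x = 3737.86 × 0.838671 = 3135 lb.
ΣF_y = 0: A_y + T·sin33° − 1150 − 2750 − 750 = 0 → A_y = 4650 − 3737.86 × 0.544639 = 2614 lb.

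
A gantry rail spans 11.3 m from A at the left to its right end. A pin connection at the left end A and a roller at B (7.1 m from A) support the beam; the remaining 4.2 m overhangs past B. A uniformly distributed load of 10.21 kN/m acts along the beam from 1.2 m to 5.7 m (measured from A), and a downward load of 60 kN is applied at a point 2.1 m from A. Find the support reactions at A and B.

Resultant of the distributed load: 10.21 × 4.5 = 45.945 kN at 3.45 m from A.
Taking moments about A: B_y·7.1 − (10.21·4.5)·3.45 − 60·2.1 = 0 → B_y = 284.51025/7.1 = 40.0719 ≈ 40.07 kN.
ΣF_y = 0: A_y + 40.0719 − 10.21·4.5 − 60 = 0 → A_y = 65.87 kN.
ΣF_x = 0: no horizontal applied forces, so A_x = 0.

A_x = 0, A_y = 65.87 kN, B_y = 40.07 kN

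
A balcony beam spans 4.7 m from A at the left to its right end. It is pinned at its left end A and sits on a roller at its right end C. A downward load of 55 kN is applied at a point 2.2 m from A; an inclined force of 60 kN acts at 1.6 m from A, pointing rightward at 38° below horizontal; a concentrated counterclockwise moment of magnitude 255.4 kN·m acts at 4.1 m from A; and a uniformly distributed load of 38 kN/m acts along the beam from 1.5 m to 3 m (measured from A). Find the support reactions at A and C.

Resultant of the distributed load: 38 × 1.5 = 57 kN at 2.25 m from A.
Taking moments about A: C_y·4.7 − 55·2.2 − 60·sin38°·1.6 + 255.4 − (38·1.5)·2.25 = 0 → C_y = 52.9535/4.7 = 11.2667 ≈ 11.27 kN.
ΣF_y = 0: A_y + 11.2667 − 55 − 60·sin38° − 38·1.5 = 0 → A_y = 137.7 kN.
ΣF_x = 0: A_x + 60·cos38° = 0 → A_x = -47.28 kN.

A_x = -47.28 kN, A_y = 137.7 kN, C_y = 11.27 kN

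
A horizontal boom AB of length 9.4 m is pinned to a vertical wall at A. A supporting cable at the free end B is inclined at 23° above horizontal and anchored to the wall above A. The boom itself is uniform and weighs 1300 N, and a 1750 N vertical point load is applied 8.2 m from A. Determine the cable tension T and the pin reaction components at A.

ΣM about A: T·sin23°·9.4 − 1300·4.7 − 1750·8.2 = 0 → T = 20460/(9.4·0.390731) = 5570.57 ≈ 5571 N.
ΣF_x = 0: A_x − T·cos23° = 0 → A_x = 5570.57 × 0.920505 = 5128 N.
ΣF_y = 0: A_y + T·sin23° − 1300 − 1750 = 0 → A_y = 3050 − 5570.57 × 0.390731 = 873.4 N.

T = 5571 N, A_x = 5128 N, A_y = 873.4 N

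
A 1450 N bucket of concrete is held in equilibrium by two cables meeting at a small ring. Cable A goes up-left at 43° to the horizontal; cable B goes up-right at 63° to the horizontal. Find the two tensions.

ΣF_x = 0: −T_A·cos43° + T_B·cos63° = 0 → T_B = 1.61094·T_A.
ΣF_y = 0: T_A·sin43° + T_B·sin63° = 1450.
Substitute: T_A·(0.681998 + 1.61094·0.891007) = 1450 → T_A = 684.816 ≈ 684.8 N.
Then T_B = 1.61094 × 684.816 = 1103 N.

T_A = 684.8 N, T_B = 1103 N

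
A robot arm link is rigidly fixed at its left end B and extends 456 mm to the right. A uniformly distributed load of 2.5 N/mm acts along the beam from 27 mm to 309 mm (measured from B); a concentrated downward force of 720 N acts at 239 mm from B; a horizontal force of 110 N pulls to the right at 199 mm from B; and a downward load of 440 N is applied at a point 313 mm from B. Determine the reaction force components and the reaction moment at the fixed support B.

B_x = -110.0 N, B_y = 1865 N, M_B = 428200 N·mm

Resultant of the distributed load: 2.5 × 282 = 705 N at 168 mm from B.
ΣF_x = 0: B_x + 110 = 0 → B_x = -110.0 N.
ΣF_y = 0: B_y − 2.5·282 − 720 − 440 = 0 → B_y = 1865 N.
ΣM about B: M_B − (2.5·282)·168 − 720·239 − 440·313 = 0 → M_B = 428200 N·mm.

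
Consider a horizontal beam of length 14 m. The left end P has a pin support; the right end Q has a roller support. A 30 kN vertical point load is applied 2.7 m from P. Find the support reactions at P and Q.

P_x = 0, P_y = 24.21 kN, Q_y = 5.786 kN

ΣM about P: Q_y·14 − 30·2.7 = 0 → Q_y = 81/14 = 5.78571 ≈ 5.786 kN.
ΣF_y = 0: P_y + 5.78571 − 30 = 0 → P_y = 24.21 kN.
ΣF_x = 0: no horizontal applied forces, so P_x = 0.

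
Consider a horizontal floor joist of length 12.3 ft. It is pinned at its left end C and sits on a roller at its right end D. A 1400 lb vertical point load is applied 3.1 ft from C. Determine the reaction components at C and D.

Moments about C: D_y·12.3 − 1400·3.1 = 0 → D_y = 4340/12.3 = 352.846 ≈ 352.8 lb.
ΣF_y = 0: C_y + 352.846 − 1400 = 0 → C_y = 1047 lb.
ΣF_x = 0: no horizontal applied forces, so C_x = 0.

C_x = 0, C_y = 1047 lb, D_y = 352.8 lb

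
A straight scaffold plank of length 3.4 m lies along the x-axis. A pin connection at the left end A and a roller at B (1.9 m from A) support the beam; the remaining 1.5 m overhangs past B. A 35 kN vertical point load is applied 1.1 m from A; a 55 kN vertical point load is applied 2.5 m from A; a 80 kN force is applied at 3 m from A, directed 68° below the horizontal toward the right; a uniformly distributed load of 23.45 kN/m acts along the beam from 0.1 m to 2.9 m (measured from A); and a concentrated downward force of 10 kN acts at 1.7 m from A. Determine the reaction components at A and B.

Resultant of the distributed load: 23.45 × 2.8 = 65.66 kN at 1.5 m from A.
Moments about A: B_y·1.9 − 35·1.1 − 55·2.5 − 80·sin68°·3 − (23.45·2.8)·1.5 − 10·1.7 = 0 → B_y = 514.014/1.9 = 270.534 ≈ 270.5 kN.
ΣF_y = 0: A_y + 270.534 − 35 − 55 − 80·sin68° − 23.45·2.8 − 10 = 0 → A_y = -30.70 kN.
ΣF_x = 0: A_x + 80·cos68° = 0 → A_x = -29.97 kN.

A_x = -29.97 kN, A_y = -30.70 kN, B_y = 270.5 kN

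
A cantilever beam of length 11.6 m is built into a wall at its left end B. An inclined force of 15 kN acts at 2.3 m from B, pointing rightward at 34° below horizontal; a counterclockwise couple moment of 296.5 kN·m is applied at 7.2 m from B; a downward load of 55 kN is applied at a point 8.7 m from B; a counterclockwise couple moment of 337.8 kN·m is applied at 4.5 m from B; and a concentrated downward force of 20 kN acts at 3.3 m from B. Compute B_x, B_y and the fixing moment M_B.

B_x = -12.44 kN, B_y = 83.39 kN, M_B = -70.51 kN·m

ΣF_x = 0: B_x + 15·cos34° = 0 → B_x = -12.44 kN.
ΣF_y = 0: B_y − 15·sin34° − 55 − 20 = 0 → B_y = 83.39 kN.
ΣM about B: M_B − 15·sin34°·2.3 + 296.5 − 55·8.7 + 337.8 − 20·3.3 = 0 → M_B = -70.51 kN·m.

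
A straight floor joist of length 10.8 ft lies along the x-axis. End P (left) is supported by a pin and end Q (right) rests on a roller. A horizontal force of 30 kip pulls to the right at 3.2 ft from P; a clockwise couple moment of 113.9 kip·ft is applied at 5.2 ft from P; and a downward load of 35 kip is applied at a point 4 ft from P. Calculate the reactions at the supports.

P_x = -30.00 kip, P_y = 11.49 kip, Q_y = 23.51 kip

Moments about P: Q_y·10.8 − 113.9 − 35·4 = 0 → Q_y = 253.9/10.8 = 23.5093 ≈ 23.51 kip.
ΣF_y = 0: P_y + 23.5093 − 35 = 0 → P_y = 11.49 kip.
ΣF_x = 0: P_x + 30 = 0 → P_x = -30.00 kip.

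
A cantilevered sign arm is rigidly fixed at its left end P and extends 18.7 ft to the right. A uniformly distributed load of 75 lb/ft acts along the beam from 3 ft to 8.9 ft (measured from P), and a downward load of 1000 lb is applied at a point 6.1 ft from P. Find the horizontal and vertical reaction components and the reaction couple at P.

Resultant of the distributed load: 75 × 5.9 = 442.5 lb at 5.95 ft from P.
ΣF_x = 0: P_x = 0.
ΣF_y = 0: P_y − 75·5.9 − 1000 = 0 → P_y = 1442 lb.
ΣM about P: M_P − (75·5.9)·5.95 − 1000·6.1 = 0 → M_P = 8733 lb·ft.

P_x = 0, P_y = 1442 lb, M_P = 8733 lb·ft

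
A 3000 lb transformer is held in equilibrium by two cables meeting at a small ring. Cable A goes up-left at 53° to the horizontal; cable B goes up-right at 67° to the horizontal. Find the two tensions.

ΣF_x = 0: −T_A·cos53° + T_B·cos67° = 0 → T_B = 1.54023·T_A.
ΣF_y = 0: T_A·sin53° + T_B·sin67° = 3000.
Substitute: T_A·(0.798636 + 1.54023·0.920505) = 3000 → T_A = 1353.53 ≈ 1354 lb.
Then T_B = 1.54023 × 1353.53 = 2085 lb.

T_A = 1354 lb, T_B = 2085 lb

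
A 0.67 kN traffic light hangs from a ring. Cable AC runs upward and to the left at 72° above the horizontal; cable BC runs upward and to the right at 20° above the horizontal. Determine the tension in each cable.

T_AC = 0.6300 kN, T_BC = 0.2072 kN

ΣF_x = 0: −T_AC·cos72° + T_BC·cos20° = 0 → T_BC = 0.328849·T_AC.
ΣF_y = 0: T_AC·sin72° + T_BC·sin20° = 0.67.
Substitute: T_AC·(0.951057 + 0.328849·0.34202) = 0.67 → T_AC = 0.629978 ≈ 0.6300 kN.
Then T_BC = 0.328849 × 0.629978 = 0.2072 kN.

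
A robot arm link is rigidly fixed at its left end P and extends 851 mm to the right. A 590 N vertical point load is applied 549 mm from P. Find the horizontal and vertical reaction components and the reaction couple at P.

ΣF_x = 0: P_x = 0.
ΣF_y = 0: P_y − 590 = 0 → P_y = 590.0 N.
ΣM about P: M_P − 590·549 = 0 → M_P = 323900 N·mm.

P_x = 0, P_y = 590.0 N, M_P = 323900 N·mm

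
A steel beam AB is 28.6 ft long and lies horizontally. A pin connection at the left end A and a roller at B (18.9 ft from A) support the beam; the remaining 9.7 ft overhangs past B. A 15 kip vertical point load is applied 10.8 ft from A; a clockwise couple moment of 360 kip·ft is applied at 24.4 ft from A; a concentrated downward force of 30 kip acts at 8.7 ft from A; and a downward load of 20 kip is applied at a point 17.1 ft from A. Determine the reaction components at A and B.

A_x = 0, A_y = 5.476 kip, B_y = 59.52 kip

Moments about A: B_y·18.9 − 15·10.8 − 360 − 30·8.7 − 20·17.1 = 0 → B_y = 1125/18.9 = 59.5238 ≈ 59.52 kip.
ΣF_y = 0: A_y + 59.5238 − 15 − 30 − 20 = 0 → A_y = 5.476 kip.
ΣF_x = 0: no horizontal applied forces, so A_x = 0.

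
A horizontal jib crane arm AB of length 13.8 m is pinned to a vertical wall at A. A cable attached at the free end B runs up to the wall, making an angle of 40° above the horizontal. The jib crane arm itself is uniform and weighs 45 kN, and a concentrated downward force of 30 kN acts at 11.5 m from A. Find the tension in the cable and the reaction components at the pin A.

ΣM about A: T·sin40°·13.8 − 45·6.9 − 30·11.5 = 0 → T = 655.5/(13.8·0.642788) = 73.8968 ≈ 73.90 kN.
ΣF_x = 0: A_x − T·cos40° = 0 → A_x = 73.8968 × 0.766044 = 56.61 kN.
ΣF_y = 0: A_y + T·sin40° − 45 − 30 = 0 → A_y = 75 − 73.8968 × 0.642788 = 27.50 kN.

T = 73.90 kN, A_x = 56.61 kN, A_y = 27.50 kN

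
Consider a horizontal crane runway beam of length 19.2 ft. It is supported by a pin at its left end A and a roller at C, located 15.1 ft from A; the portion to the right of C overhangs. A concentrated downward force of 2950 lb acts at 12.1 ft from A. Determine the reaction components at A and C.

A_x = 0, A_y = 586.1 lb, C_y = 2364 lb

Moments about A: C_y·15.1 − 2950·12.1 = 0 → C_y = 35695/15.1 = 2363.91 ≈ 2364 lb.
ΣF_y = 0: A_y + 2363.91 − 2950 = 0 → A_y = 586.1 lb.
ΣF_x = 0: no horizontal applied forces, so A_x = 0.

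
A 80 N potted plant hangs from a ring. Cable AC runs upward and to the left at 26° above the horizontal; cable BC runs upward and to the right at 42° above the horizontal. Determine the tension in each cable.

T_AC = 64.12 N, T_BC = 77.55 N

ΣF_x = 0: −T_AC·cos26° + T_BC·cos42° = 0 → T_BC = 1.20945·T_AC.
ΣF_y = 0: T_AC·sin26° + T_BC·sin42° = 80.
Substitute: T_AC·(0.438371 + 1.20945·0.669131) = 80 → T_AC = 64.1205 ≈ 64.12 N.
Then T_BC = 1.20945 × 64.1205 = 77.55 N.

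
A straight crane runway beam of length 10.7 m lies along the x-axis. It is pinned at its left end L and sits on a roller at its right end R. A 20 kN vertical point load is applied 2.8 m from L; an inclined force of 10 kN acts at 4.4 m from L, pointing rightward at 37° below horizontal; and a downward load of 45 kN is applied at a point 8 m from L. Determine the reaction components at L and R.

L_x = -7.986 kN, L_y = 29.66 kN, R_y = 41.35 kN

Taking moments about L: R_y·10.7 − 20·2.8 − 10·sin37°·4.4 − 45·8 = 0 → R_y = 442.48/10.7 = 41.3533 ≈ 41.35 kN.
ΣF_y = 0: L_y + 41.3533 − 20 − 10·sin37° − 45 = 0 → L_y = 29.66 kN.
ΣF_x = 0: L_x + 10·cos37° = 0 → L_x = -7.986 kN.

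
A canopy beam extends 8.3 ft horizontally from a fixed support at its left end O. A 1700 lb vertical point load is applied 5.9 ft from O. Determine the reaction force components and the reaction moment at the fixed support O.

ΣF_x = 0: O_x = 0.
ΣF_y = 0: O_y − 1700 = 0 → O_y = 1700 lb.
ΣM about O: M_O − 1700·5.9 = 0 → M_O = 10030 lb·ft.

O_x = 0, O_y = 1700 lb, M_O = 10030 lb·ft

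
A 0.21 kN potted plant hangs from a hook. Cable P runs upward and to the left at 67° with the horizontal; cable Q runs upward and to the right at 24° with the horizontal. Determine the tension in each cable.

ΣF_x = 0: −T_P·cos67° + T_Q·cos24° = 0 → T_Q = 0.427708·T_P.
ΣF_y = 0: T_P·sin67° + T_Q·sin24° = 0.21.
Substitute: T_P·(0.920505 + 0.427708·0.406737) = 0.21 → T_P = 0.191874 ≈ 0.1919 kN.
Then T_Q = 0.427708 × 0.191874 = 0.08207 kN.

T_P = 0.1919 kN, T_Q = 0.08207 kN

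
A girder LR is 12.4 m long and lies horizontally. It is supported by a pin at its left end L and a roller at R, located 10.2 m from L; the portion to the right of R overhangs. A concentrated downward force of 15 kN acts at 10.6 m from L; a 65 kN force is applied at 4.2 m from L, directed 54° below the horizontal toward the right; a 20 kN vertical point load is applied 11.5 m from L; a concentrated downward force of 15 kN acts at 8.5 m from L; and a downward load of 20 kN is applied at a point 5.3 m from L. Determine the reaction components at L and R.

L_x = -38.21 kN, L_y = 39.90 kN, R_y = 82.68 kN

Moments about L: R_y·10.2 − 15·10.6 − 65·sin54°·4.2 − 20·11.5 − 15·8.5 − 20·5.3 = 0 → R_y = 843.362/10.2 = 82.6825 ≈ 82.68 kN.
ΣF_y = 0: L_y + 82.6825 − 15 − 65·sin54° − 20 − 15 − 20 = 0 → L_y = 39.90 kN.
ΣF_x = 0: L_x + 65·cos54° = 0 → L_x = -38.21 kN.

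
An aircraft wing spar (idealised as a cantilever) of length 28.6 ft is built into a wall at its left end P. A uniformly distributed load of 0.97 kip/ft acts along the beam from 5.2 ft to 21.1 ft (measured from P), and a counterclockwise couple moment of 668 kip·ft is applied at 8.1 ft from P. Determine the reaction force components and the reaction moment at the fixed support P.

Resultant of the distributed load: 0.97 × 15.9 = 15.423 kip at 13.15 ft from P.
ΣF_x = 0: P_x = 0.
ΣF_y = 0: P_y − 0.97·15.9 = 0 → P_y = 15.42 kip.
ΣM about P: M_P − (0.97·15.9)·13.15 + 668 = 0 → M_P = -465.2 kip·ft.

P_x = 0, P_y = 15.42 kip, M_P = -465.2 kip·ft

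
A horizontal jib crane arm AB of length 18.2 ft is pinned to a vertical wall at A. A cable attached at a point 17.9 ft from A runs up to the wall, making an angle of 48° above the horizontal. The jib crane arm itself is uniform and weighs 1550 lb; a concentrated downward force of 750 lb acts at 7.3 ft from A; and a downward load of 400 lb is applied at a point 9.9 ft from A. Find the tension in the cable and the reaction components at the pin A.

T = 1770 lb, A_x = 1184 lb, A_y = 1385 lb

ΣM about A: T·sin48°·17.9 − 1550·9.1 − 750·7.3 − 400·9.9 = 0 → T = 23540/(17.9·0.743145) = 1769.62 ≈ 1770 lb.
ΣF_x = 0: A_x − T·cos48° = 0 → A_x = 1769.62 × 0.669131 = 1184 lb.
ΣF_y = 0: A_y + T·sin48° − 1550 − 750 − 400 = 0 → A_y = 2700 − 1769.62 × 0.743145 = 1385 lb.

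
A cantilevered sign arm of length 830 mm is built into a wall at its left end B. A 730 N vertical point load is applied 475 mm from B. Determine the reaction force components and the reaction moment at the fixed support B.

ΣF_x = 0: B_x = 0.
ΣF_y = 0: B_y − 730 = 0 → B_y = 730.0 N.
ΣM about B: M_B − 730·475 = 0 → M_B = 346800 N·mm.

B_x = 0, B_y = 730.0 N, M_B = 346800 N·mm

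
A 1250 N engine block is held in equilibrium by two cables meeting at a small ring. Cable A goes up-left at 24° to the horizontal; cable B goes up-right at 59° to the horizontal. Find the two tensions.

T_A = 648.6 N, T_B = 1151 N

ΣF_x = 0: −T_A·cos24° + T_B·cos59° = 0 → T_B = 1.77374·T_A.
ΣF_y = 0: T_A·sin24° + T_B·sin59° = 1250.
Substitute: T_A·(0.406737 + 1.77374·0.857167) = 1250 → T_A = 648.633 ≈ 648.6 N.
Then T_B = 1.77374 × 648.633 = 1151 N.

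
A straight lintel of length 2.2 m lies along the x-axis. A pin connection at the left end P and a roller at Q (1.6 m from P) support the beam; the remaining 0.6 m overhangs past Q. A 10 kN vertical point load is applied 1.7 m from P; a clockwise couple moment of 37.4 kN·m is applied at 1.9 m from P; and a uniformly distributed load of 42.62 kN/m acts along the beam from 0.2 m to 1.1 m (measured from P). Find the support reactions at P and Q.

Resultant of the distributed load: 42.62 × 0.9 = 38.358 kN at 0.65 m from P.
Moments about P: Q_y·1.6 − 10·1.7 − 37.4 − (42.62·0.9)·0.65 = 0 → Q_y = 79.3327/1.6 = 49.5829 ≈ 49.58 kN.
ΣF_y = 0: P_y + 49.5829 − 10 − 42.62·0.9 = 0 → P_y = -1.225 kN.
ΣF_x = 0: no horizontal applied forces, so P_x = 0.

P_x = 0, P_y = -1.225 kN, Q_y = 49.58 kN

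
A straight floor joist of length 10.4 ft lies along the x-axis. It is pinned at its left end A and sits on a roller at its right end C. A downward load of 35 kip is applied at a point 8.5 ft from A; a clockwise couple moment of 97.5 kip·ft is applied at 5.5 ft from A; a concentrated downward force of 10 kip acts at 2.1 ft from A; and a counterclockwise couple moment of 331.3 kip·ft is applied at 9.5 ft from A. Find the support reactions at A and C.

ΣM about A: C_y·10.4 − 35·8.5 − 97.5 − 10·2.1 + 331.3 = 0 → C_y = 84.7/10.4 = 8.14423 ≈ 8.144 kip.
ΣF_y = 0: A_y + 8.14423 − 35 − 10 = 0 → A_y = 36.86 kip.
ΣF_x = 0: no horizontal applied forces, so A_x = 0.

A_x = 0, A_y = 36.86 kip, C_y = 8.144 kip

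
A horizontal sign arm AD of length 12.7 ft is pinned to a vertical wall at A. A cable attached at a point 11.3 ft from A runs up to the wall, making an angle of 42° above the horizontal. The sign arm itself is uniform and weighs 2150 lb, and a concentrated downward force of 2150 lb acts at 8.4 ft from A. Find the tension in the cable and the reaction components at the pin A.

T = 4194 lb, A_x = 3117 lb, A_y = 1494 lb

ΣM about A: T·sin42°·11.3 − 2150·6.35 − 2150·8.4 = 0 → T = 31712.5/(11.3·0.669131) = 4194.12 ≈ 4194 lb.
ΣF_x = 0: A_x − T·cos42° = 0 → A_x = 4194.12 × 0.743145 = 3117 lb.
ΣF_y = 0: A_y + T·sin42° − 2150 − 2150 = 0 → A_y = 4300 − 4194.12 × 0.669131 = 1494 lb.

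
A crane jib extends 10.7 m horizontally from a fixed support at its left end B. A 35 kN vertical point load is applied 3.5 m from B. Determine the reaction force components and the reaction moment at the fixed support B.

ΣF_x = 0: B_x = 0.
ΣF_y = 0: B_y − 35 = 0 → B_y = 35.00 kN.
ΣM about B: M_B − 35·3.5 = 0 → M_B = 122.5 kN·m.

B_x = 0, B_y = 35.00 kN, M_B = 122.5 kN·m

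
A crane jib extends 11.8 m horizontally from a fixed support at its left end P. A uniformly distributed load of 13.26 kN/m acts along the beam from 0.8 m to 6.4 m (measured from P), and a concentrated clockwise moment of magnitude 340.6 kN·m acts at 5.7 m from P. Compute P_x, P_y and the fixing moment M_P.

Resultant of the distributed load: 13.26 × 5.6 = 74.256 kN at 3.6 m from P.
ΣF_x = 0: P_x = 0.
ΣF_y = 0: P_y − 13.26·5.6 = 0 → P_y = 74.26 kN.
ΣM about P: M_P − (13.26·5.6)·3.6 − 340.6 = 0 → M_P = 607.9 kN·m.

P_x = 0, P_y = 74.26 kN, M_P = 607.9 kN·m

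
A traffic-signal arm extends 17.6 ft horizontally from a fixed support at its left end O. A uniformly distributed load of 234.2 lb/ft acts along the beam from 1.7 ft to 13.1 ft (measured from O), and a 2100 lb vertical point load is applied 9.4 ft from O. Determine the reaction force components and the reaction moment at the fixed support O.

Resultant of the distributed load: 234.2 × 11.4 = 2669.88 lb at 7.4 ft from O.
ΣF_x = 0: O_x = 0.
ΣF_y = 0: O_y − 234.2·11.4 − 2100 = 0 → O_y = 4770 lb.
ΣM about O: M_O − (234.2·11.4)·7.4 − 2100·9.4 = 0 → M_O = 39500 lb·ft.

O_x = 0, O_y = 4770 lb, M_O = 39500 lb·ft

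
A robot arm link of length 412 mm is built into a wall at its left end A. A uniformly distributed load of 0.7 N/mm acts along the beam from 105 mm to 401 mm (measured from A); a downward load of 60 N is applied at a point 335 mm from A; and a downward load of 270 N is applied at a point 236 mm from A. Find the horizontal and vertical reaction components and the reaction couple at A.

Resultant of the distributed load: 0.7 × 296 = 207.2 N at 253 mm from A.
ΣF_x = 0: A_x = 0.
ΣF_y = 0: A_y − 0.7·296 − 60 − 270 = 0 → A_y = 537.2 N.
ΣM about A: M_A − (0.7·296)·253 − 60·335 − 270·236 = 0 → M_A = 136200 N·mm.

A_x = 0, A_y = 537.2 N, M_A = 136200 N·mm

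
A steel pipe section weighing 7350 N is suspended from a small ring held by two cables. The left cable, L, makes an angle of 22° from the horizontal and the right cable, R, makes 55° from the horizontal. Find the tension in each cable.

ΣF_x = 0: −T_L·cos22° + T_R·cos55° = 0 → T_R = 1.6165·T_L.
ΣF_y = 0: T_L·sin22° + T_R·sin55° = 7350.
Substitute: T_L·(0.374607 + 1.6165·0.819152) = 7350 → T_L = 4326.67 ≈ 4327 N.
Then T_R = 1.6165 × 4326.67 = 6994 N.

T_L = 4327 N, T_R = 6994 N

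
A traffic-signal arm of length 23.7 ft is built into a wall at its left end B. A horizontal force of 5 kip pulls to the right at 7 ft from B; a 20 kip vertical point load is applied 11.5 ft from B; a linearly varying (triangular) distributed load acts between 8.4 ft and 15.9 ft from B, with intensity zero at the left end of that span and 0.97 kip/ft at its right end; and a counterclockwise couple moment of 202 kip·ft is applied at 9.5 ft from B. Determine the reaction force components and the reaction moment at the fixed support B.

Resultant of the triangular load: ½ × 0.97 × 7.5 = 3.6375 kip, acting at 13.4 ft from B (one-third of the span from the peak).
ΣF_x = 0: B_x + 5 = 0 → B_x = -5.000 kip.
ΣF_y = 0: B_y − 20 − ½·0.97·7.5 = 0 → B_y = 23.64 kip.
ΣM about B: M_B − 20·11.5 − (½·0.97·7.5)·13.4 + 202 = 0 → M_B = 76.74 kip·ft.

B_x = -5.000 kip, B_y = 23.64 kip, M_B = 76.74 kip·ft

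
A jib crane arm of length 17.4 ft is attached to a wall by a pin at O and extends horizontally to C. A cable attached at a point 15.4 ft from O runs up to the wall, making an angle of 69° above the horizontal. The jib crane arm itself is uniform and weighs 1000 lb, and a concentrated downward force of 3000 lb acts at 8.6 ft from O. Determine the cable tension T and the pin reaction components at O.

ΣM about O: T·sin69°·15.4 − 1000·8.7 − 3000·8.6 = 0 → T = 34500/(15.4·0.93358) = 2399.64 ≈ 2400 lb.
ΣF_x = 0: O_x − T·cos69° = 0 → O_x = 2399.64 × 0.358368 = 860.0 lb.
ΣF_y = 0: O_y + T·sin69° − 1000 − 3000 = 0 → O_y = 4000 − 2399.64 × 0.93358 = 1760 lb.

T = 2400 lb, O_x = 860.0 lb, O_y = 1760 lb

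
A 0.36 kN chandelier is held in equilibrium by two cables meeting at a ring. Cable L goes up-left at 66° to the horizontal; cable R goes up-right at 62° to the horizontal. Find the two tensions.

T_L = 0.2145 kN, T_R = 0.1858 kN

ΣF_x = 0: −T_L·cos66° + T_R·cos62° = 0 → T_R = 0.866371·T_L.
ΣF_y = 0: T_L·sin66° + T_R·sin62° = 0.36.
Substitute: T_L·(0.913545 + 0.866371·0.882948) = 0.36 → T_L = 0.214477 ≈ 0.2145 kN.
Then T_R = 0.866371 × 0.214477 = 0.1858 kN.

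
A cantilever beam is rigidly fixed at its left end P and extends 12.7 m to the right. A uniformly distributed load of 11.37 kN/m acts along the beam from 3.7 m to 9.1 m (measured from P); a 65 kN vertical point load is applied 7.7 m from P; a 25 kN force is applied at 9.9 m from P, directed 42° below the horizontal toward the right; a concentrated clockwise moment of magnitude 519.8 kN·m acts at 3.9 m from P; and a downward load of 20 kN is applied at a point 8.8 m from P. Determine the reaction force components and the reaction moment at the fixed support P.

P_x = -18.58 kN, P_y = 163.1 kN, M_P = 1755 kN·m

Resultant of the distributed load: 11.37 × 5.4 = 61.398 kN at 6.4 m from P.
ΣF_x = 0: P_x + 25·cos42° = 0 → P_x = -18.58 kN.
ΣF_y = 0: P_y − 11.37·5.4 − 65 − 25·sin42° − 20 = 0 → P_y = 163.1 kN.
ΣM about P: M_P − (11.37·5.4)·6.4 − 65·7.7 − 25·sin42°·9.9 − 519.8 − 20·8.8 = 0 → M_P = 1755 kN·m.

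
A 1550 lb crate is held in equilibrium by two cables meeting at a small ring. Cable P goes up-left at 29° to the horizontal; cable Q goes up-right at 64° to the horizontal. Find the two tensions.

T_P = 680.4 lb, T_Q = 1358 lb

ΣF_x = 0: −T_P·cos29° + T_Q·cos64° = 0 → T_Q = 1.99516·T_P.
ΣF_y = 0: T_P·sin29° + T_Q·sin64° = 1550.
Substitute: T_P·(0.48481 + 1.99516·0.898794) = 1550 → T_P = 680.407 ≈ 680.4 lb.
Then T_Q = 1.99516 × 680.407 = 1358 lb.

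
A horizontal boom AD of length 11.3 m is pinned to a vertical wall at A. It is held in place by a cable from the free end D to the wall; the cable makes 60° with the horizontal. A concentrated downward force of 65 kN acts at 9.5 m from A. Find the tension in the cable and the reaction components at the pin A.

ΣM about A: T·sin60°·11.3 − 65·9.5 = 0 → T = 617.5/(11.3·0.866025) = 63.0998 ≈ 63.10 kN.
ΣF_x = 0: A_x − T·cos60° = 0 → A_x = 63.0998 × 0.5 = 31.55 kN.
ΣF_y = 0: A_y + T·sin60° − 65 = 0 → A_y = 65 − 63.0998 × 0.866025 = 10.35 kN.

T = 63.10 kN, A_x = 31.55 kN, A_y = 10.35 kN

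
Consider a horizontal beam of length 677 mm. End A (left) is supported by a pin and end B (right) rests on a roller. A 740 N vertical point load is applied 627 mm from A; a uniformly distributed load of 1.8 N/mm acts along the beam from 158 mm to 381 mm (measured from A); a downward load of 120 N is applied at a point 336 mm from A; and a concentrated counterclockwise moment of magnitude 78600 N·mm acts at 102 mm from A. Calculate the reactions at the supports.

A_x = 0, A_y = 472.8 N, B_y = 788.6 N

Resultant of the distributed load: 1.8 × 223 = 401.4 N at 269.5 mm from A.
Moments about A: B_y·677 − 740·627 − (1.8·223)·269.5 − 120·336 + 78600 = 0 → B_y = 533877.3/677 = 788.593 ≈ 788.6 N.
ΣF_y = 0: A_y + 788.593 − 740 − 1.8·223 − 120 = 0 → A_y = 472.8 N.
ΣF_x = 0: no horizontal applied forces, so A_x = 0.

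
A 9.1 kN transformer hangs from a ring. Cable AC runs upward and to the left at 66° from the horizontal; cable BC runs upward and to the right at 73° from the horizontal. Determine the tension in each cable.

T_AC = 4.055 kN, T_BC = 5.642 kN

ΣF_x = 0: −T_AC·cos66° + T_BC·cos73° = 0 → T_BC = 1.39116·T_AC.
ΣF_y = 0: T_AC·sin66° + T_BC·sin73° = 9.1.
Substitute: T_AC·(0.913545 + 1.39116·0.956305) = 9.1 → T_AC = 4.05541 ≈ 4.055 kN.
Then T_BC = 1.39116 × 4.05541 = 5.642 kN.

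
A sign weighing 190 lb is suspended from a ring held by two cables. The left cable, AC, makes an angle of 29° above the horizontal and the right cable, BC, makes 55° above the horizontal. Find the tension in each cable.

T_AC = 109.6 lb, T_BC = 167.1 lb

ΣF_x = 0: −T_AC·cos29° + T_BC·cos55° = 0 → T_BC = 1.52485·T_AC.
ΣF_y = 0: T_AC·sin29° + T_BC·sin55° = 190.
Substitute: T_AC·(0.48481 + 1.52485·0.819152) = 190 → T_AC = 109.58 ≈ 109.6 lb.
Then T_BC = 1.52485 × 109.58 = 167.1 lb.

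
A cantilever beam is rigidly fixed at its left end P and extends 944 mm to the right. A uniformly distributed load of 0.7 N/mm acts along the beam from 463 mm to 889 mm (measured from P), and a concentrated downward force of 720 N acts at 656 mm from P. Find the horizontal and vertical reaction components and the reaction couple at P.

P_x = 0, P_y = 1018 N, M_P = 673900 N·mm

Resultant of the distributed load: 0.7 × 426 = 298.2 N at 676 mm from P.
ΣF_x = 0: P_x = 0.
ΣF_y = 0: P_y − 0.7·426 − 720 = 0 → P_y = 1018 N.
ΣM about P: M_P − (0.7·426)·676 − 720·656 = 0 → M_P = 673900 N·mm.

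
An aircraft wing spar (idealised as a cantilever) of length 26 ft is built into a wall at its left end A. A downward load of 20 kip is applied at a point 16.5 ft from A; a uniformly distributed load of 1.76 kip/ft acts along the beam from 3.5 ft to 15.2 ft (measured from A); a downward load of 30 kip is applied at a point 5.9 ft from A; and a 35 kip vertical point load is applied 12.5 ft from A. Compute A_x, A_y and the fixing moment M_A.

A_x = 0, A_y = 105.6 kip, M_A = 1137 kip·ft

Resultant of the distributed load: 1.76 × 11.7 = 20.592 kip at 9.35 ft from A.
ΣF_x = 0: A_x = 0.
ΣF_y = 0: A_y − 20 − 1.76·11.7 − 30 − 35 = 0 → A_y = 105.6 kip.
ΣM about A: M_A − 20·16.5 − (1.76·11.7)·9.35 − 30·5.9 − 35·12.5 = 0 → M_A = 1137 kip·ft.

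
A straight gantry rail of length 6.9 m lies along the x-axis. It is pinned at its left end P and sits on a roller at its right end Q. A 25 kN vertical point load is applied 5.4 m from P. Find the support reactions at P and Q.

Taking moments about P: Q_y·6.9 − 25·5.4 = 0 → Q_y = 135/6.9 = 19.5652 ≈ 19.57 kN.
ΣF_y = 0: P_y + 19.5652 − 25 = 0 → P_y = 5.435 kN.
ΣF_x = 0: no horizontal applied forces, so P_x = 0.

P_x = 0, P_y = 5.435 kN, Q_y = 19.57 kN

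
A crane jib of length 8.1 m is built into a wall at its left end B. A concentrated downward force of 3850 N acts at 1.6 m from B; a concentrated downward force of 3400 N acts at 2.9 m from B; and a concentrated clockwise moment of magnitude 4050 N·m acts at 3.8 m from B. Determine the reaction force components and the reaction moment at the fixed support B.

B_x = 0, B_y = 7250 N, M_B = 20070 N·m

ΣF_x = 0: B_x = 0.
ΣF_y = 0: B_y − 3850 − 3400 = 0 → B_y = 7250 N.
ΣM about B: M_B − 3850·1.6 − 3400·2.9 − 4050 = 0 → M_B = 20070 N·m.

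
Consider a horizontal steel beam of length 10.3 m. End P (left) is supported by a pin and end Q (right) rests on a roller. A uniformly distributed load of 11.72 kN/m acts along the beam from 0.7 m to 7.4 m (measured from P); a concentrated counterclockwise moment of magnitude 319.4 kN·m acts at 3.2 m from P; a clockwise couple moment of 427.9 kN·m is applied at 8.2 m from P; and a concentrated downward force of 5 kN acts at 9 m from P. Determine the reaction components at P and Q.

P_x = 0, P_y = 37.75 kN, Q_y = 45.78 kN

Resultant of the distributed load: 11.72 × 6.7 = 78.524 kN at 4.05 m from P.
Taking moments about P: Q_y·10.3 − (11.72·6.7)·4.05 + 319.4 − 427.9 − 5·9 = 0 → Q_y = 471.5222/10.3 = 45.7789 ≈ 45.78 kN.
ΣF_y = 0: P_y + 45.7789 − 11.72·6.7 − 5 = 0 → P_y = 37.75 kN.
ΣF_x = 0: no horizontal applied forces, so P_x = 0.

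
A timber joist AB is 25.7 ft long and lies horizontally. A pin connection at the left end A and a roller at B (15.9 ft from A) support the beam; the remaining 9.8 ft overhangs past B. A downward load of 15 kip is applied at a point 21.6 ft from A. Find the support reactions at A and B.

ΣM about A: B_y·15.9 − 15·21.6 = 0 → B_y = 324/15.9 = 20.3774 ≈ 20.38 kip.
ΣF_y = 0: A_y + 20.3774 − 15 = 0 → A_y = -5.377 kip.
ΣF_x = 0: no horizontal applied forces, so A_x = 0.

A_x = 0, A_y = -5.377 kip, B_y = 20.38 kip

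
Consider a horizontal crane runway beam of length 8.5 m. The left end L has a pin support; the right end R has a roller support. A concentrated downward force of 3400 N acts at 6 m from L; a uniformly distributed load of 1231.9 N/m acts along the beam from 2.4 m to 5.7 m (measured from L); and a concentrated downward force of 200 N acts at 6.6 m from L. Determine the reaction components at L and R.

Resultant of the distributed load: 1231.9 × 3.3 = 4065.27 N at 4.05 m from L.
Moments about L: R_y·8.5 − 3400·6 − (1231.9·3.3)·4.05 − 200·6.6 = 0 → R_y = 38184.3435/8.5 = 4492.28 ≈ 4492 N.
ΣF_y = 0: L_y + 4492.28 − 3400 − 1231.9·3.3 − 200 = 0 → L_y = 3173 N.
ΣF_x = 0: no horizontal applied forces, so L_x = 0.

L_x = 0, L_y = 3173 N, R_y = 4492 N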